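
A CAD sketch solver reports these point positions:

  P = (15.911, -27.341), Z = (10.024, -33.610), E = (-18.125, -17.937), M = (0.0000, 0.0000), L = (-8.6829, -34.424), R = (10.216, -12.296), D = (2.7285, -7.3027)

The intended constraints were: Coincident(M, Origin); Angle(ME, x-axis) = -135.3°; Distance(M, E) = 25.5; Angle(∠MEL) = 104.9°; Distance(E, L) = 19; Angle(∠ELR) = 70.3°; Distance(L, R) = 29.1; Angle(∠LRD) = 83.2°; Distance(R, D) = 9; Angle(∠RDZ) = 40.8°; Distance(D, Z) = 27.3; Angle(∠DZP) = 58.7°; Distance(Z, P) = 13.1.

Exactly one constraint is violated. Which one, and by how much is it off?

Distance(Z, P) = 13.1 — off by 4.50.

M = (0.00, 0.00) ✓; ME at -135.3° ✓; |ME| = 25.50 ✓; ∠MEL = 104.9° ✓; |EL| = 19.00 ✓; ∠ELR = 70.30° ✓; |LR| = 29.10 ✓; ∠LRD = 83.20° ✓; |RD| = 9.000 ✓; ∠RDZ = 40.80° ✓; |DZ| = 27.30 ✓; ∠DZP = 58.70° ✓; |ZP| = 8.600 ✗.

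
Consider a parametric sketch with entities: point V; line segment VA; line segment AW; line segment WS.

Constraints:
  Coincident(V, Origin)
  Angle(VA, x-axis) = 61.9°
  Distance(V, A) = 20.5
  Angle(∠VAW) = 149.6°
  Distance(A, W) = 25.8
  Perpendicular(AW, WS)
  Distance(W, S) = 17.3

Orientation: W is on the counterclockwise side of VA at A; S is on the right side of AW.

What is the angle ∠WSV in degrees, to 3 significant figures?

57.5°

V is at the origin; VA runs at 61.9° with length 20.5, so A = 20.5·(cos 61.9°, sin 61.9°) = (9.66, 18.1). ∠VAW = 149.6°, so AW runs at 61.9° + (180° − 149.6°) = 92.3° from the x-axis; with |AW| = 25.8, W = A + 25.8·(cos 92.3°, sin 92.3°) = (8.62, 43.9). AW is perpendicular to WS; with |WS| = 17.3 on the right of AW, S = W + 17.3·(0.999, 0.0401) = (25.9, 44.6). Then cos ∠WSV = SW·SV / (|SW||SV|), giving 57.5°.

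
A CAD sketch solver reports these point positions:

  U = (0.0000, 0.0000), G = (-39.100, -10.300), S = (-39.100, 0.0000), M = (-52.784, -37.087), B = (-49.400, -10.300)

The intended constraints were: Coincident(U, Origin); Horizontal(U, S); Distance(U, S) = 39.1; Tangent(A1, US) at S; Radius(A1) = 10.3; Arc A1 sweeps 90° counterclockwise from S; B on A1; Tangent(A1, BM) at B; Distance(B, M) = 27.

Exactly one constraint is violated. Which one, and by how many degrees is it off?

Tangent(A1, BM) at B — off by 7.20°.

U = (0.00, 0.00) ✓; U.y = 0.00, S.y = 0.00 ✓; |US| = 39.10 ✓; ∠(GS, SU) = 90.00° ✓; |GS| = 10.30 ✓; bearing(G→B) − bearing(G→S) = 90.00° ✓; |GB| = 10.30 ✓; ∠(GB, BM) = 97.20° ✗; |BM| = 27.00 ✓.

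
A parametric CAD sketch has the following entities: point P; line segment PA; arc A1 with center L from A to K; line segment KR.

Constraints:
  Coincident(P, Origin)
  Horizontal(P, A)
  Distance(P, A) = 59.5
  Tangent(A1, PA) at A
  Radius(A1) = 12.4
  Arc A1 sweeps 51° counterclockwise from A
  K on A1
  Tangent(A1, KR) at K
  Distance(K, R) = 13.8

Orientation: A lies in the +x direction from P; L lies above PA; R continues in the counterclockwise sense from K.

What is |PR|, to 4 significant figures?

79.32

P is at the origin; P and A share the same y with |PA| = 59.5 and A on the +x side, so A = (59.50, 0.000). Tangency of A1 to PA means the radius LA is perpendicular to PA, so L = A + (0, 12.4) = (59.50, 12.40). On A1, A sits at bearing -90° from L; a 51° counterclockwise sweep puts K at bearing -39°, so K = L + 12.4·(cos -39°, sin -39°) = (69.14, 4.596). Tangency of A1 to KR means the radius LK is perpendicular to KR, so KR runs along (−sin -39°, cos -39°); with |KR| = 13.8, R = (77.82, 15.32). Then |PR| = |R − P| = 79.32.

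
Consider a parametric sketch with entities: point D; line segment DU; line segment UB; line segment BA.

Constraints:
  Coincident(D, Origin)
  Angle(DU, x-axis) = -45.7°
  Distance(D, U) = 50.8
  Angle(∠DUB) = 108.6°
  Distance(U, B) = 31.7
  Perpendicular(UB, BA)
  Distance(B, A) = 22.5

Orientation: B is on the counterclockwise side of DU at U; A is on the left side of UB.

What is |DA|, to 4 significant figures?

54.34

D is at the origin; DU runs at -45.7° with length 50.8, so U = 50.8·(cos -45.7°, sin -45.7°) = (35.48, -36.36). ∠DUB = 108.6°, so UB runs at -45.7° + (180° − 108.6°) = 25.70° from the x-axis; with |UB| = 31.7, B = U + 31.7·(cos 25.70°, sin 25.70°) = (64.04, -22.61). The perpendicularity gives BA at right angles to UB; with |BA| = 22.5 on the left of UB, A = B + 22.5·(-0.4337, 0.9011) = (54.29, -2.336). Then |DA| = |A − D| = 54.34.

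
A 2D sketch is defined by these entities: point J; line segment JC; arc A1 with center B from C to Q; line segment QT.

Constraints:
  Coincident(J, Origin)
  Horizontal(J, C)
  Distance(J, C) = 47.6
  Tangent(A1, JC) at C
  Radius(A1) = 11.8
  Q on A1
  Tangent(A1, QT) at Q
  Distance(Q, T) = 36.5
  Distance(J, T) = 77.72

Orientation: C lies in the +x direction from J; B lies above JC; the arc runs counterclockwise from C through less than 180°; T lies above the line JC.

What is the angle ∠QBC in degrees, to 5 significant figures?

86.729°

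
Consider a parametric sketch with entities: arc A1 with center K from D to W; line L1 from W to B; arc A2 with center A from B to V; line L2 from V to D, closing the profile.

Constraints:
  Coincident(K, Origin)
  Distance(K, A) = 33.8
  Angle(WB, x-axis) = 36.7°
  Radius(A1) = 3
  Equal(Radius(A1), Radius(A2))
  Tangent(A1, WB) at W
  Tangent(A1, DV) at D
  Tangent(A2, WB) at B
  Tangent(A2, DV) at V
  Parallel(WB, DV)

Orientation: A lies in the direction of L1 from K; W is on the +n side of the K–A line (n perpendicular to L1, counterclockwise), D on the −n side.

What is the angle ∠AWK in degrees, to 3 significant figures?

84.9°

The slot axis is L1's direction at 36.7°, so u = (cos 36.7°, sin 36.7°) = (0.802, 0.598) and n = (−sin 36.7°, cos 36.7°) = (-0.598, 0.802). K is at the origin and A lies 33.8 along u from K, so A = 33.8·u = (27.1, 20.2). Tangency of A1 to both parallel lines with radius 3.0 puts W and D at K ± 3.0·n: W = (-1.79, 2.41), D = (1.79, -2.41). Then cos ∠AWK = WA·WK / (|WA||WK|), giving 84.9°.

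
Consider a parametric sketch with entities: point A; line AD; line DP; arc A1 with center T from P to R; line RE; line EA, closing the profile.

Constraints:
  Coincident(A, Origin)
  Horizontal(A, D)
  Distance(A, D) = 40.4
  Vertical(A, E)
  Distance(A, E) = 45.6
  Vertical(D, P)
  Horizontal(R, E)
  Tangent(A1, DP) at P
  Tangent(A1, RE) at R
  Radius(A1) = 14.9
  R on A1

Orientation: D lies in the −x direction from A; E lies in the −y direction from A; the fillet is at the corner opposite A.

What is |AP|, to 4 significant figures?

50.74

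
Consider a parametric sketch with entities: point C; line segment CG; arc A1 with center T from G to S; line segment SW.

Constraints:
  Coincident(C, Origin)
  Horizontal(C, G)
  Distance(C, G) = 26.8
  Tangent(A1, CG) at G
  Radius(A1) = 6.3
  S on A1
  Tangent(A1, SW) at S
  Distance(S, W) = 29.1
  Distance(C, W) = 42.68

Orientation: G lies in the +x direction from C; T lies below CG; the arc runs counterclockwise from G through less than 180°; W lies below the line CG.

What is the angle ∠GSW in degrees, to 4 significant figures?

132.4°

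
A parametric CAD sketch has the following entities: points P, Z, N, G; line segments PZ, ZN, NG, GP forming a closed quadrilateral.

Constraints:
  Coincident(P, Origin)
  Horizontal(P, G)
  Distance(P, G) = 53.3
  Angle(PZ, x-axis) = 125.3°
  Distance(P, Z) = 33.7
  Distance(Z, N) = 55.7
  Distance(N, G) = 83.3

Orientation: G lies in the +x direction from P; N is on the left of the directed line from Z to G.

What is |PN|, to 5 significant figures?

73.971

Checks: |ZN| = 55.70 ✓; |NG| = 83.30 ✓.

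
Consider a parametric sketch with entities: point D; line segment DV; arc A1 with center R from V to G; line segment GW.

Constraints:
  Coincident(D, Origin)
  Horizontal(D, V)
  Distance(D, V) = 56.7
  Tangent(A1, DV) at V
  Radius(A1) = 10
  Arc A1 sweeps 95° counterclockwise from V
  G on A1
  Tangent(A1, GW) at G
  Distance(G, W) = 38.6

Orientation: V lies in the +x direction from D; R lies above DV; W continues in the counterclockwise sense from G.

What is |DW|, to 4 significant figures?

80.25

D is at the origin; D and V share the same y with |DV| = 56.7 and V on the +x side, so V = (56.70, 0.000). Tangency of A1 to DV means the radius RV is perpendicular to DV, so R = V + (0, 10) = (56.70, 10.00). On A1, V sits at bearing -90° from R; a 95° counterclockwise sweep puts G at bearing 5°, so G = R + 10.0·(cos 5°, sin 5°) = (66.66, 10.87). A1 meets GW tangentially, so RG is at right angles to GW, so GW runs along (−sin 5°, cos 5°); with |GW| = 38.6, W = (63.30, 49.32). Then |DW| = |W − D| = 80.25.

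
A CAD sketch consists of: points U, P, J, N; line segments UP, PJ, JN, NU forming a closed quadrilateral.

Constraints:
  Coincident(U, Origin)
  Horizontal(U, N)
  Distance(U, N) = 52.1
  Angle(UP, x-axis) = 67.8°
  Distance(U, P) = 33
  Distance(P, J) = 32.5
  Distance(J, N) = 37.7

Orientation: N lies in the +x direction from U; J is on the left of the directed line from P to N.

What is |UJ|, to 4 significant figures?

57.69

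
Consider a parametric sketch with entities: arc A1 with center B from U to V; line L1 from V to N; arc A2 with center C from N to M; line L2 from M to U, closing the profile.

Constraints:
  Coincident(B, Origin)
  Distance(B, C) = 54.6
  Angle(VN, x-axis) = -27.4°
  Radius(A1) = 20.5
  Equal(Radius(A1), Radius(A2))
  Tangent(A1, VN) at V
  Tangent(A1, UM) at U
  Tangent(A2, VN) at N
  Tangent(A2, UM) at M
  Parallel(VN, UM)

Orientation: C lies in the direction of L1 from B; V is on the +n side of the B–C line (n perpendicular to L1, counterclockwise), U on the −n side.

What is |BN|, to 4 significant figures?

58.32

Tangency of A1 to both parallel lines with radius 20.5 puts V and U at B ± 20.5·n: V = (9.434, 18.20), U = (-9.434, -18.20). Equal radii place N and M the same way about C: N = C + 20.5·n = (57.91, -6.927), M = C − 20.5·n = (39.04, -43.33). Then |BN| = |N − B| = 58.32.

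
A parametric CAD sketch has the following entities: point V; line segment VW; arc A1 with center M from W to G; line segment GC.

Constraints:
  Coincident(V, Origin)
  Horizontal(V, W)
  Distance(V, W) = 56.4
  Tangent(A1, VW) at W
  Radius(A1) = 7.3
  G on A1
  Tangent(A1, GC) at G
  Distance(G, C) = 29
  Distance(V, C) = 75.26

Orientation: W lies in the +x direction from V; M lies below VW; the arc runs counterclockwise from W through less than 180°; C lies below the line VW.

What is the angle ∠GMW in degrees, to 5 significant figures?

123.59°

Checks: V = (0.00, 0.00) ✓; |MG| = 7.300 ✓; ∠(MG, GC) = 90.00° ✓; |GC| = 29.00 ✓; |VC| = 75.26 ✓.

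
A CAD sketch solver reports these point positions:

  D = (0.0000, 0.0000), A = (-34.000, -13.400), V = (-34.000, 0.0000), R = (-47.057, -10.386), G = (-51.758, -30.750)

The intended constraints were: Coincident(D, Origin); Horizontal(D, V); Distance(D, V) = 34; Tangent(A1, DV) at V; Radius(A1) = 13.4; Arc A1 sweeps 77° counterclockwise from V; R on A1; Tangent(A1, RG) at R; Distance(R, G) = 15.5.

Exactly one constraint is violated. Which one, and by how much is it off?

Distance(R, G) = 15.5 — off by 5.40.

D = (0.00, 0.00) ✓; D.y = 0.00, V.y = 0.00 ✓; |DV| = 34.00 ✓; ∠(AV, VD) = 90.00° ✓; |AV| = 13.40 ✓; bearing(A→R) − bearing(A→V) = 77.00° ✓; |AR| = 13.40 ✓; ∠(AR, RG) = 90.00° ✓; |RG| = 20.90 ✗.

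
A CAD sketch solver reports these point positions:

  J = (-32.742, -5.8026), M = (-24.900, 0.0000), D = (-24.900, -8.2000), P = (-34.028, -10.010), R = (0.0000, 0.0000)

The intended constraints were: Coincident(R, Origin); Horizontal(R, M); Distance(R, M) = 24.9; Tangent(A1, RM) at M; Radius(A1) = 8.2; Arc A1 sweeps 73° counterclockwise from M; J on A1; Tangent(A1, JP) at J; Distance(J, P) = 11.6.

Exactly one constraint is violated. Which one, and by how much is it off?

Distance(J, P) = 11.6 — off by 7.20.

R = (0.00, 0.00) ✓; R.y = 0.00, M.y = 0.00 ✓; |RM| = 24.90 ✓; ∠(DM, MR) = 90.00° ✓; |DM| = 8.200 ✓; bearing(D→J) − bearing(D→M) = 73.00° ✓; |DJ| = 8.200 ✓; ∠(DJ, JP) = 90.00° ✓; |JP| = 4.400 ✗.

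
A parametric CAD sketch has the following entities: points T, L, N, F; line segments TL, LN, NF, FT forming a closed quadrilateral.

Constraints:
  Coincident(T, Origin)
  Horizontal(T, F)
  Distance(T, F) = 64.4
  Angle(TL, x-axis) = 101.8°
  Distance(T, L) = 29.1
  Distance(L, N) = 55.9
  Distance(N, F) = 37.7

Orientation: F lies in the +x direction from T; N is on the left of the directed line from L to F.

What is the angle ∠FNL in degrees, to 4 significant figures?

106.7°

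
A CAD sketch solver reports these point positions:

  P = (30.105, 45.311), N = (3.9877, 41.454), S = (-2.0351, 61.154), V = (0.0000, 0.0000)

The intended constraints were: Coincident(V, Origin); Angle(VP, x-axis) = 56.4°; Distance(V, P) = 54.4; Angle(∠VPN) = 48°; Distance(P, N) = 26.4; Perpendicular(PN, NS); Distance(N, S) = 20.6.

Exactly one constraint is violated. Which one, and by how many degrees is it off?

Perpendicular(PN, NS) — off by 8.60°.

V = (0.00, 0.00) ✓; VP at 56.40° ✓; |VP| = 54.40 ✓; ∠VPN = 48.00° ✓; |PN| = 26.40 ✓; ∠(PN, NS) = 81.40° ✗; |NS| = 20.60 ✓.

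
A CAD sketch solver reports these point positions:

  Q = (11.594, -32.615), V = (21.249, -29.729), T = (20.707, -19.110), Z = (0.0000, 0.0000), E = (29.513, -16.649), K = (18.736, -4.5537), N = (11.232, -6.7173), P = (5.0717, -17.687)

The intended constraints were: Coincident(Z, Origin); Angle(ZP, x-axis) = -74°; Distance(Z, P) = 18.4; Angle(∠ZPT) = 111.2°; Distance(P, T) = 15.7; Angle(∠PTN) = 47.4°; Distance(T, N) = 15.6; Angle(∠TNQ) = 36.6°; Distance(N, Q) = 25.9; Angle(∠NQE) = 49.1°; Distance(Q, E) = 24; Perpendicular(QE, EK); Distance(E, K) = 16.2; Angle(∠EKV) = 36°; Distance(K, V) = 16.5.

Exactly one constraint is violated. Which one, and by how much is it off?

Distance(K, V) = 16.5 — off by 8.80.

Z = (0.00, 0.00) ✓; ZP at -74.00° ✓; |ZP| = 18.40 ✓; ∠ZPT = 111.2° ✓; |PT| = 15.70 ✓; ∠PTN = 47.40° ✓; |TN| = 15.60 ✓; ∠TNQ = 36.60° ✓; |NQ| = 25.90 ✓; ∠NQE = 49.10° ✓; |QE| = 24.00 ✓; ∠(QE, EK) = 90.00° ✓; |EK| = 16.20 ✓; ∠EKV = 36.00° ✓; |KV| = 25.30 ✗.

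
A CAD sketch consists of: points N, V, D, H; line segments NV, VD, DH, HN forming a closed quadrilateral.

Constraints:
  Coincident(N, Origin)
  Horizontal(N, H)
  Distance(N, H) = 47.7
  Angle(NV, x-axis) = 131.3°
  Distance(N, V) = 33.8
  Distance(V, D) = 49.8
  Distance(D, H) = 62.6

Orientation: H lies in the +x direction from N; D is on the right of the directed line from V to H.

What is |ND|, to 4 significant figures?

25.29

Checks: |NH| = 47.70 ✓; |NV| = 33.80 ✓; |VD| = 49.80 ✓; |DH| = 62.60 ✓.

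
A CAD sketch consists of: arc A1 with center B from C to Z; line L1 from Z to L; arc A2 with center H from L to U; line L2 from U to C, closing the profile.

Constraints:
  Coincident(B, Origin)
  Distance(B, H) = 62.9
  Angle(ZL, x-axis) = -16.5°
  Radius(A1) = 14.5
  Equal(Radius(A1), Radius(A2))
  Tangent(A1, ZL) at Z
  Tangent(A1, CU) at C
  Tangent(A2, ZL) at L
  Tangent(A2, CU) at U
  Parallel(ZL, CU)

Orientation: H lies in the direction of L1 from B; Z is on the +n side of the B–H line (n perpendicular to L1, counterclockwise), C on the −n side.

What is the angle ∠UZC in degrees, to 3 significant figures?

65.2°

Tangency of A1 to both parallel lines with radius 14.5 puts Z and C at B ± 14.5·n: Z = (4.12, 13.9), C = (-4.12, -13.9). Equal radii place L and U the same way about H: L = H + 14.5·n = (64.4, -3.96), U = H − 14.5·n = (56.2, -31.8). Then cos ∠UZC = ZU·ZC / (|ZU||ZC|), giving 65.2°.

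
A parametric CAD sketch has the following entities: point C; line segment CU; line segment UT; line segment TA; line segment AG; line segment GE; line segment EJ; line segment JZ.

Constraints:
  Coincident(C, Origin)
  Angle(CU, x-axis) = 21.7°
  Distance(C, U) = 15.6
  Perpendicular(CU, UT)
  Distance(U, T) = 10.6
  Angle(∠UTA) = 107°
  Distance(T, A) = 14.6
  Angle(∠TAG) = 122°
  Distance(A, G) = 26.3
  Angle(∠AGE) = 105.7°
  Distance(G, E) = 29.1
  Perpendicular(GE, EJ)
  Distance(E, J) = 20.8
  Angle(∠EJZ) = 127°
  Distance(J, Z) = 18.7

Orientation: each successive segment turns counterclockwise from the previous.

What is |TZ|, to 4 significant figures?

12.16

C is at the origin; CU runs at 21.7° with length 15.6, so U = (14.49, 5.768). CU ⟂ UT, so UT runs at 111.7°; with |UT| = 10.6, T = (10.58, 15.62). ∠UTA = 107.0° gives TA at -175.3° from the x-axis; with |TA| = 14.6, A = (-3.976, 14.42). ∠TAG = 122.0° gives AG at -117.3° from the x-axis; with |AG| = 26.3, G = (-16.04, -8.950). ∠AGE = 105.7° gives GE at -43.00° from the x-axis; with |GE| = 29.1, E = (5.244, -28.80). GE ⟂ EJ, so EJ runs at 47.00°; with |EJ| = 20.8, J = (19.43, -13.58). ∠EJZ = 127.0° gives JZ at 100.0° from the x-axis; with |JZ| = 18.7, Z = (16.18, 4.832). Then |TZ| = |Z − T| = 12.16.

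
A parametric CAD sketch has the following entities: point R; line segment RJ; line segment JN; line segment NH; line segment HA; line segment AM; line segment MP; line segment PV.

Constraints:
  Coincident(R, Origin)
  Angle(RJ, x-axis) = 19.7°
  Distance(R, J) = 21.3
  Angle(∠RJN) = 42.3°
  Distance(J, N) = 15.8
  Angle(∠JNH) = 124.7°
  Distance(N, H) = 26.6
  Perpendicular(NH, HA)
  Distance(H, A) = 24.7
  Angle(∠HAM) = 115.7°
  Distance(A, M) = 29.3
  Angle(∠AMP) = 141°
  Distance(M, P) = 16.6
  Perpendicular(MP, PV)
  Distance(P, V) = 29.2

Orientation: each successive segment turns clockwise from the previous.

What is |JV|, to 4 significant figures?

7.823

∠AMP = 141.0° gives MP at -6.600° from the x-axis; with |MP| = 16.6, P = (24.56, 28.45). MP is perpendicular to PV, so PV runs at -96.60°; with |PV| = 29.2, V = (21.21, -0.5573). Then |JV| = |V − J| = 7.823.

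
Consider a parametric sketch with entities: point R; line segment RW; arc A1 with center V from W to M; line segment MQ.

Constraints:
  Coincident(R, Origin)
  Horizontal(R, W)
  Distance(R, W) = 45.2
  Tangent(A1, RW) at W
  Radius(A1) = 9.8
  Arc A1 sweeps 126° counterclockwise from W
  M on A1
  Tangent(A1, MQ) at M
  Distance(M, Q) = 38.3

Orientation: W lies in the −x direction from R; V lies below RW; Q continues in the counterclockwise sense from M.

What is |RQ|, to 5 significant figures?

55.712

On A1, W sits at bearing 90° from V; a 126° counterclockwise sweep puts M at bearing 216°, so M = V + 9.8·(cos 216°, sin 216°) = (-53.128, -15.560). The tangent condition forces VM to be normal to MQ, so MQ runs along (−sin 216°, cos 216°); with |MQ| = 38.3, Q = (-30.616, -46.546). Then |RQ| = |Q − R| = 55.712.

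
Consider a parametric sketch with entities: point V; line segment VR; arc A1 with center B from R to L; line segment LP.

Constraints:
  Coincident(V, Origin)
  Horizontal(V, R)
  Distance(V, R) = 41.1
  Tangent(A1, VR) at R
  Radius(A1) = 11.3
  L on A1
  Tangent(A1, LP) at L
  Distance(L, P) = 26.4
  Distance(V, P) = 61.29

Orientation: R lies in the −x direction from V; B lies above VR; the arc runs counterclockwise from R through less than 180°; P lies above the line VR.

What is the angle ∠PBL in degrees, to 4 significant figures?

66.83°

Checks: |BL| = 11.30 ✓; ∠(BL, LP) = 90.00° ✓; |LP| = 26.40 ✓; |VP| = 61.29 ✓.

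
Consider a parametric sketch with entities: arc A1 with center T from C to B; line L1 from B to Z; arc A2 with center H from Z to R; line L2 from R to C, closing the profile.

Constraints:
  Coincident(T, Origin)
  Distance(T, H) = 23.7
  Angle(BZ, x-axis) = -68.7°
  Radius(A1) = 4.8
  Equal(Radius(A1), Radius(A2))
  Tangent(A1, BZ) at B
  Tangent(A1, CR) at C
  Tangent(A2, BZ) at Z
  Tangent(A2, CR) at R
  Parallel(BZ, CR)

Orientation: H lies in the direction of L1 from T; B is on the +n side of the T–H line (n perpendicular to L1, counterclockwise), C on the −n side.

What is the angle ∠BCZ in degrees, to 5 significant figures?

67.949°

Tangency of A1 to both parallel lines with radius 4.8 puts B and C at T ± 4.8·n: B = (4.4721, 1.7436), C = (-4.4721, -1.7436). Equal radii place Z and R the same way about H: Z = H + 4.8·n = (13.081, -20.337), R = H − 4.8·n = (4.1369, -23.825). Then cos ∠BCZ = CB·CZ / (|CB||CZ|), giving 67.949°.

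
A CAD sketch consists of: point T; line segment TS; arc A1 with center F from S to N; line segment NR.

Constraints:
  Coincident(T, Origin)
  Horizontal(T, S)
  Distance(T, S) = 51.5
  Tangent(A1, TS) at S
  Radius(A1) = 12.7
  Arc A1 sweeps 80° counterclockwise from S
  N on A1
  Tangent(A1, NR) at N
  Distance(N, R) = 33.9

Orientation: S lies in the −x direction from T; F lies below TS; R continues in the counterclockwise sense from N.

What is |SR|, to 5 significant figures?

47.579

T is at the origin; T and S share the same y with |TS| = 51.5 and S on the −x side, so S = (-51.500, 0.0000). The tangent condition forces FS to be normal to TS, so F = S + (0, -12.7) = (-51.500, -12.700). On A1, S sits at bearing 90° from F; an 80° counterclockwise sweep puts N at bearing 170°, so N = F + 12.7·(cos 170°, sin 170°) = (-64.007, -10.495). The tangent condition forces FN to be normal to NR, so NR runs along (−sin 170°, cos 170°); with |NR| = 33.9, R = (-69.894, -43.880). Then |SR| = |R − S| = 47.579.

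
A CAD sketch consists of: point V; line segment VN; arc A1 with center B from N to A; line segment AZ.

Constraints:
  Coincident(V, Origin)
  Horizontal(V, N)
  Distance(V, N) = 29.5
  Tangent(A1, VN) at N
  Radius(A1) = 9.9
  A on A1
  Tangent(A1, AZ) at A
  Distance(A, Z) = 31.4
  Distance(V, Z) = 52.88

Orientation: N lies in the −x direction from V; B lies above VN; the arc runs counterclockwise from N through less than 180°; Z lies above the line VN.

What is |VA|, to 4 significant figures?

24.21

Checks: ∠(BN, NV) = 90.00° ✓; |BN| = 9.900 ✓; |BA| = 9.900 ✓; ∠(BA, AZ) = 90.00° ✓; |AZ| = 31.40 ✓; |VZ| = 52.88 ✓.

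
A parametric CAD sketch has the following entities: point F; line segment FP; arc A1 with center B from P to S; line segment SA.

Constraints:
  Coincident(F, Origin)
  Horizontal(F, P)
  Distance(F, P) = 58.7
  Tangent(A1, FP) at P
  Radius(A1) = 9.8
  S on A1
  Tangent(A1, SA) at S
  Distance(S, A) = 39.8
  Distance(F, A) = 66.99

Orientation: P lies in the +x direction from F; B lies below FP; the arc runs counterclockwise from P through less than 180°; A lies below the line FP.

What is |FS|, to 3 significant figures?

49.8

Checks: ∠(BP, PF) = 90.00° ✓; |BP| = 9.800 ✓; |BS| = 9.800 ✓; ∠(BS, SA) = 90.00° ✓; |SA| = 39.80 ✓; |FA| = 66.99 ✓.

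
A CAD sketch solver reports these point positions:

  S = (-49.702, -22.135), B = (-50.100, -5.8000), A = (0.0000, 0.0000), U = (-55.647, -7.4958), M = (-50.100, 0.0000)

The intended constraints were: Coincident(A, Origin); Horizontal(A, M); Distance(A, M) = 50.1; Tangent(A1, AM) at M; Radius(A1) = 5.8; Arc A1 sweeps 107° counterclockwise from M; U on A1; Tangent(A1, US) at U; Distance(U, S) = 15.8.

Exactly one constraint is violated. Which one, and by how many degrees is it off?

Tangent(A1, US) at U — off by 5.10°.

A = (0.00, 0.00) ✓; A.y = 0.00, M.y = 0.00 ✓; |AM| = 50.10 ✓; ∠(BM, MA) = 90.00° ✓; |BM| = 5.800 ✓; bearing(B→U) − bearing(B→M) = 107.0° ✓; |BU| = 5.800 ✓; ∠(BU, US) = 84.90° ✗; |US| = 15.80 ✓.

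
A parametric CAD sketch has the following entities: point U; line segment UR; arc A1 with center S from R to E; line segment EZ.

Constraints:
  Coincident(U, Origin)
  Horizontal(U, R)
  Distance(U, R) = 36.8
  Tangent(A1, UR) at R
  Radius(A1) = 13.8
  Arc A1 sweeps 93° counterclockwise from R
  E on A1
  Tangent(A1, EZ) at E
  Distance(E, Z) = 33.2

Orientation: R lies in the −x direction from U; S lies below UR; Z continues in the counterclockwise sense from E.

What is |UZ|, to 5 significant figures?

68.255

U is at the origin; UR is horizontal with |UR| = 36.8 and R on the −x side, so R = (-36.800, 0.0000). Tangency of A1 to UR means the radius SR is perpendicular to UR, so S = R + (0, -13.8) = (-36.800, -13.800). On A1, R sits at bearing 90° from S; a 93° counterclockwise sweep puts E at bearing 183°, so E = S + 13.8·(cos 183°, sin 183°) = (-50.581, -14.522). Since A1 is tangent to EZ there, SE ⟂ EZ, so EZ runs along (−sin 183°, cos 183°); with |EZ| = 33.2, Z = (-48.844, -47.677). Then |UZ| = |Z − U| = 68.255.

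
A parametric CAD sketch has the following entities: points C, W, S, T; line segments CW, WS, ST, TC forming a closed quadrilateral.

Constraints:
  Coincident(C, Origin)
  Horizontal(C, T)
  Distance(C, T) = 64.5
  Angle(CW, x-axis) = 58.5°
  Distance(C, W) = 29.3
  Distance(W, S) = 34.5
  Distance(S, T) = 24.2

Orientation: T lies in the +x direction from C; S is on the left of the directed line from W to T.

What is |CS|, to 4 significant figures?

52.71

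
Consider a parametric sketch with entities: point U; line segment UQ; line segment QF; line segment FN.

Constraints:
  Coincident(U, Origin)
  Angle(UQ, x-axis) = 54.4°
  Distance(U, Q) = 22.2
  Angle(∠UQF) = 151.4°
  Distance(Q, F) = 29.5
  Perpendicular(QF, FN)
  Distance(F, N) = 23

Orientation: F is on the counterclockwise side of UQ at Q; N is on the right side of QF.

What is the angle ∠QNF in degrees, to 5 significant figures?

52.058°

U is at the origin; UQ runs at 54.4° with length 22.2, so Q = 22.2·(cos 54.4°, sin 54.4°) = (12.923, 18.051). ∠UQF = 151.4°, so QF runs at 54.4° + (180° − 151.4°) = 83.000° from the x-axis; with |QF| = 29.5, F = Q + 29.5·(cos 83.000°, sin 83.000°) = (16.518, 47.331). QF ⟂ FN; with |FN| = 23.0 on the right of QF, N = F + 23.0·(0.99255, -0.12187) = (39.347, 44.528). Then cos ∠QNF = NQ·NF / (|NQ||NF|), giving 52.058°.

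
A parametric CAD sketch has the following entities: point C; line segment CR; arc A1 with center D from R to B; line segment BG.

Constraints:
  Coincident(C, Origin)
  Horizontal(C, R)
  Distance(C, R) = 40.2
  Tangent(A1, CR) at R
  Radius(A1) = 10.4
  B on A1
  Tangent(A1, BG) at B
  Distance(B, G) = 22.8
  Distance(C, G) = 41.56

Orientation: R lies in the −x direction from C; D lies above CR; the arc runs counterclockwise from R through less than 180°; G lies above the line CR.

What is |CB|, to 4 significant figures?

31.23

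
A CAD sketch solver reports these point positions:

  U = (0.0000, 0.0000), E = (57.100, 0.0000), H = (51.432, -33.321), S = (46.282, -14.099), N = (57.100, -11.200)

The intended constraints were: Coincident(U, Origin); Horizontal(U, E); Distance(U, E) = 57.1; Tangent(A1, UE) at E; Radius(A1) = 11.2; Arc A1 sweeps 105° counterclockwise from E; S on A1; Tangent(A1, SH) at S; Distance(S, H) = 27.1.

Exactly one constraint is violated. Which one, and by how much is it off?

Distance(S, H) = 27.1 — off by 7.20.

U = (0.00, 0.00) ✓; U.y = 0.00, E.y = 0.00 ✓; |UE| = 57.10 ✓; ∠(NE, EU) = 90.00° ✓; |NE| = 11.20 ✓; bearing(N→S) − bearing(N→E) = 105.0° ✓; |NS| = 11.20 ✓; ∠(NS, SH) = 90.00° ✓; |SH| = 19.90 ✗.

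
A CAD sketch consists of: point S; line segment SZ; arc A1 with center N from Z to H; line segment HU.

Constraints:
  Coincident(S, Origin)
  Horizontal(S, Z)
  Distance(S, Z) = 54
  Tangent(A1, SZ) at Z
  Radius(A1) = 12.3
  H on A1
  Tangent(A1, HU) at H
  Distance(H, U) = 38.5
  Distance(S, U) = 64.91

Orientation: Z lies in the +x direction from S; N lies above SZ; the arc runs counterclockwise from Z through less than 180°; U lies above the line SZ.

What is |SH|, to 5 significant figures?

66.810

S is at the origin; SZ is horizontal with |SZ| = 54.0 and Z on the +x side, so Z = (54.000, 0.0000). The tangent condition forces NZ to be normal to SZ, so N = Z + (0, 12.3) = (54.000, 12.300). Since NH ⟂ HU (tangency), |NU| = √(12.3² + 38.5²) = 40.417 regardless of where H sits on A1. So U lies on both circle(S, 64.91) and circle(N, 40.417); the above-SZ intersection is U = (40.786, 50.496). H is the foot of the tangent from U: H = (63.849, 19.668).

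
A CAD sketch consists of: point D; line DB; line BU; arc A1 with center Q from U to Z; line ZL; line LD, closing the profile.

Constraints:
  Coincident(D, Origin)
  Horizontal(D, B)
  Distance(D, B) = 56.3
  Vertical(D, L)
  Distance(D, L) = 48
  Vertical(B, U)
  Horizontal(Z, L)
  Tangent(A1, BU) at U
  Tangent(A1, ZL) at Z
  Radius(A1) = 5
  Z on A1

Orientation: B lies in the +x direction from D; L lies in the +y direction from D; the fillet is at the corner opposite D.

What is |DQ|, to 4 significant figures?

66.94

D is at the origin; D and B share the same y with |DB| = 56.3 and B on the +x side, so B = (56.30, 0.000). DL is vertical with |DL| = 48.0 and L on the +y side, so L = (0.000, 48.00). The virtual corner opposite D is at (56.30, 48.00). A1 meets BU tangentially, so QU is at right angles to BU and the tangent condition forces QZ to be normal to ZL, with radius 5.0, so the center Q sits 5.0 in from both sides at Q = (51.30, 43.00). Then |DQ| = |Q − D| = 66.94.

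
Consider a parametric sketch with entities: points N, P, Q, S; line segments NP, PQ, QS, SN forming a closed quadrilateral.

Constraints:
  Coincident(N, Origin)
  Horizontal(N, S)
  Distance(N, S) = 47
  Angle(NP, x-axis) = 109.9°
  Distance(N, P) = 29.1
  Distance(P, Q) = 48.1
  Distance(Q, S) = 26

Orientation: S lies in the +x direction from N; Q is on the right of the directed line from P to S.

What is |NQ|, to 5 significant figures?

23.856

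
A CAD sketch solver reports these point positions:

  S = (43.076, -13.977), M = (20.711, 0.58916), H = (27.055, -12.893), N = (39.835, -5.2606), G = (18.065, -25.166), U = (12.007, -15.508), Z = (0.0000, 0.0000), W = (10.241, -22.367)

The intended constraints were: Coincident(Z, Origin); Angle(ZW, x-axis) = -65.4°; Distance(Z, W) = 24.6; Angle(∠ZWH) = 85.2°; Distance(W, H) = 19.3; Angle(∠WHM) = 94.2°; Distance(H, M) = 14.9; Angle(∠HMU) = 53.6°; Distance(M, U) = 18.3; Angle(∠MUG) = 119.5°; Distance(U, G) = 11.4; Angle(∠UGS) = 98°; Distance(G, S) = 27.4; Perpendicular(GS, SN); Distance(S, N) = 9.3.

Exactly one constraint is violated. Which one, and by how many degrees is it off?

Perpendicular(GS, SN) — off by 3.71°.

Z = (0.00, 0.00) ✓; ZW at -65.40° ✓; |ZW| = 24.60 ✓; ∠ZWH = 85.20° ✓; |WH| = 19.30 ✓; ∠WHM = 94.20° ✓; |HM| = 14.90 ✓; ∠HMU = 53.60° ✓; |MU| = 18.30 ✓; ∠MUG = 119.5° ✓; |UG| = 11.40 ✓; ∠UGS = 98.00° ✓; |GS| = 27.40 ✓; ∠(GS, SN) = 86.29° ✗; |SN| = 9.299 ✓.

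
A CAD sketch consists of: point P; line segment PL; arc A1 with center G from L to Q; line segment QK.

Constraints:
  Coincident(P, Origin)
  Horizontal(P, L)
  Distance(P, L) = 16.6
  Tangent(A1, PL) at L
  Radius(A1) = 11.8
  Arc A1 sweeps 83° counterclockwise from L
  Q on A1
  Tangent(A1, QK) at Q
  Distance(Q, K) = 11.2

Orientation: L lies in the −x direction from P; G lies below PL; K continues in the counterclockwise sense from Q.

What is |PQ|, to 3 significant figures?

30.1

P is at the origin; P and L share the same y with |PL| = 16.6 and L on the −x side, so L = (-16.6, 0.00). A1 meets PL tangentially, so GL is at right angles to PL, so G = L + (0, -11.8) = (-16.6, -11.8). On A1, L sits at bearing 90° from G; an 83° counterclockwise sweep puts Q at bearing 173°, so Q = G + 11.8·(cos 173°, sin 173°) = (-28.3, -10.4). Then |PQ| = |Q − P| = 30.1.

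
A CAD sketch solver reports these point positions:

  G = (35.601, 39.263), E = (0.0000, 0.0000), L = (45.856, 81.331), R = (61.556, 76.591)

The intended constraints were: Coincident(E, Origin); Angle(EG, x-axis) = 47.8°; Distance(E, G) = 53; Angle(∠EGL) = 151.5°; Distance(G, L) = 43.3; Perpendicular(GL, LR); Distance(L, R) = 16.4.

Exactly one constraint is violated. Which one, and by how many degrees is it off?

Perpendicular(GL, LR) — off by 3.10°.

E = (0.00, 0.00) ✓; EG at 47.80° ✓; |EG| = 53.00 ✓; ∠EGL = 151.5° ✓; |GL| = 43.30 ✓; ∠(GL, LR) = 93.10° ✗; |LR| = 16.40 ✓.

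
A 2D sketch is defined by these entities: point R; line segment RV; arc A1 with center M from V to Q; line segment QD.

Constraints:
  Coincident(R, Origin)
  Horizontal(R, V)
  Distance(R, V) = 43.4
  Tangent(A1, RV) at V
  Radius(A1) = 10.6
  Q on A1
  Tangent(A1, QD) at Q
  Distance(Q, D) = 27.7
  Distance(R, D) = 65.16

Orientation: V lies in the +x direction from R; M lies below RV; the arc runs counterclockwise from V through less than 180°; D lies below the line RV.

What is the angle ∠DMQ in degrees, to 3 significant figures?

69.1°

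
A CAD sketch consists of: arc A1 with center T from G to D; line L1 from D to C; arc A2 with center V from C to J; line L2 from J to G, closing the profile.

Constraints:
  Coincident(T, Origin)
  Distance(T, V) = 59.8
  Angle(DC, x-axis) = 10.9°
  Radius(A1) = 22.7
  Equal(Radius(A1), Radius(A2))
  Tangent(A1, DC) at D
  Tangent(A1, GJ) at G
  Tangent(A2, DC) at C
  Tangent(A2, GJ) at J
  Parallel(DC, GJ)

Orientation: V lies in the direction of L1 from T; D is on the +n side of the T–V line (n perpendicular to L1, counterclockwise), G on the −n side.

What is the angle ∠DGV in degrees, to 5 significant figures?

69.213°

T is at the origin and V lies 59.8 along u from T, so V = 59.8·u = (58.721, 11.308). Tangency of A1 to both parallel lines with radius 22.7 puts D and G at T ± 22.7·n: D = (-4.2925, 22.290), G = (4.2925, -22.290). Then cos ∠DGV = GD·GV / (|GD||GV|), giving 69.213°.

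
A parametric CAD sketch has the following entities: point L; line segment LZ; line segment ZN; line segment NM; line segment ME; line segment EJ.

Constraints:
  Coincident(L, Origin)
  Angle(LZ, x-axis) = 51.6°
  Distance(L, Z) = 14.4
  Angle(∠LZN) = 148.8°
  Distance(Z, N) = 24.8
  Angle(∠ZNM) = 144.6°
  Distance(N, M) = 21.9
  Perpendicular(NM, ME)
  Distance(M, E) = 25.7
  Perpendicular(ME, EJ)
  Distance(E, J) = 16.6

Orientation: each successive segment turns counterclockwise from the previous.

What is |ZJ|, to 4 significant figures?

27.92

L is at the origin; LZ runs at 51.6° with length 14.4, so Z = (8.945, 11.29). ∠LZN = 148.8° gives ZN at 82.80° from the x-axis; with |ZN| = 24.8, N = (12.05, 35.89). ∠ZNM = 144.6° gives NM at 118.2° from the x-axis; with |NM| = 21.9, M = (1.704, 55.19). The perpendicularity gives ME at right angles to NM, so ME runs at -151.8°; with |ME| = 25.7, E = (-20.95, 43.05). The perpendicularity gives EJ at right angles to ME, so EJ runs at -61.80°; with |EJ| = 16.6, J = (-13.10, 28.42). Then |ZJ| = |J − Z| = 27.92.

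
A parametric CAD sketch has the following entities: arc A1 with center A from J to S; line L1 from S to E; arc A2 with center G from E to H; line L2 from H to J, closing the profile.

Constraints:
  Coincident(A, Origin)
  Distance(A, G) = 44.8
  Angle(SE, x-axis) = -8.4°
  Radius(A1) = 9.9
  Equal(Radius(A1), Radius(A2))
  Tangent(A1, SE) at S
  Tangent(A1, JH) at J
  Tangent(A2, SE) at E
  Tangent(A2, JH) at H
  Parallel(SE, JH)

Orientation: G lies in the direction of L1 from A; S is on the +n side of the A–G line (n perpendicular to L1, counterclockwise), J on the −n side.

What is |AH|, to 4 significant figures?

45.88

The slot axis is L1's direction at -8.4°, so u = (cos -8.4°, sin -8.4°) = (0.9893, -0.1461) and n = (−sin -8.4°, cos -8.4°) = (0.1461, 0.9893). A is at the origin and G lies 44.8 along u from A, so G = 44.8·u = (44.32, -6.545). Tangency of A1 to both parallel lines with radius 9.9 puts S and J at A ± 9.9·n: S = (1.446, 9.794), J = (-1.446, -9.794). Equal radii place E and H the same way about G: E = G + 9.9·n = (45.77, 3.249), H = G − 9.9·n = (42.87, -16.34). Then |AH| = |H − A| = 45.88.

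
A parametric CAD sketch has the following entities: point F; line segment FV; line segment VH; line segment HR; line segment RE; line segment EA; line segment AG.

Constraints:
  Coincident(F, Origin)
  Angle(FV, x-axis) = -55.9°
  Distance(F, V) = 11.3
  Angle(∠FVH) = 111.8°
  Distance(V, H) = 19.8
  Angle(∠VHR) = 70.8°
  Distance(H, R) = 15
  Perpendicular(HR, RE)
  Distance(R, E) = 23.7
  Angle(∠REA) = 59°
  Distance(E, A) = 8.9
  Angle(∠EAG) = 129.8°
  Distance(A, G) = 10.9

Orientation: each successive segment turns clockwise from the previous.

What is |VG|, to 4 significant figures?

10.39

∠REA = 59.0° gives EA at -84.30° from the x-axis; with |EA| = 8.9, A = (6.156, -8.418). ∠EAG = 129.8° gives AG at -134.5° from the x-axis; with |AG| = 10.9, G = (-1.484, -16.19). Then |VG| = |G − V| = 10.39.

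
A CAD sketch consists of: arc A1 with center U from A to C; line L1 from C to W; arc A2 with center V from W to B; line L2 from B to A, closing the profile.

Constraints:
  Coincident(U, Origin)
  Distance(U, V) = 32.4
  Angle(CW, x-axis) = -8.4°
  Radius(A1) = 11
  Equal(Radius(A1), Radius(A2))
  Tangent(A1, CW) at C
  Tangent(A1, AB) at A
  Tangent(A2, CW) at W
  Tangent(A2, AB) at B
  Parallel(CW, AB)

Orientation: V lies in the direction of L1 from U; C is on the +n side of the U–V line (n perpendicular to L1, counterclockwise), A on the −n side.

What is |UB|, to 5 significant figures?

34.216

The slot axis is L1's direction at -8.4°, so u = (cos -8.4°, sin -8.4°) = (0.98927, -0.14608) and n = (−sin -8.4°, cos -8.4°) = (0.14608, 0.98927). U is at the origin and V lies 32.4 along u from U, so V = 32.4·u = (32.052, -4.7331). Tangency of A1 to both parallel lines with radius 11.0 puts C and A at U ± 11.0·n: C = (1.6069, 10.882), A = (-1.6069, -10.882). Equal radii place W and B the same way about V: W = V + 11.0·n = (33.659, 6.1489), B = V − 11.0·n = (30.446, -15.615). Then |UB| = |B − U| = 34.216.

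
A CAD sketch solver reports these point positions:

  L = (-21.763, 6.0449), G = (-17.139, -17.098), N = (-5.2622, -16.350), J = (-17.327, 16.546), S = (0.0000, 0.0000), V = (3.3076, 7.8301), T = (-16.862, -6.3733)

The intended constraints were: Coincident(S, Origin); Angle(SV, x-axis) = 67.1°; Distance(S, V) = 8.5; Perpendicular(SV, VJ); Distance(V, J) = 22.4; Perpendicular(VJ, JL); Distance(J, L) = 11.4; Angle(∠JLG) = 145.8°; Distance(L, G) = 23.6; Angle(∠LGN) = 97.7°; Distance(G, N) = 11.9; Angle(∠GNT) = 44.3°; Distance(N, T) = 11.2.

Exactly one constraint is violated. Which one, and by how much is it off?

Distance(N, T) = 11.2 — off by 4.10.

S = (0.00, 0.00) ✓; SV at 67.10° ✓; |SV| = 8.500 ✓; ∠(SV, VJ) = 90.00° ✓; |VJ| = 22.40 ✓; ∠(VJ, JL) = 90.00° ✓; |JL| = 11.40 ✓; ∠JLG = 145.8° ✓; |LG| = 23.60 ✓; ∠LGN = 97.70° ✓; |GN| = 11.90 ✓; ∠GNT = 44.30° ✓; |NT| = 15.30 ✗.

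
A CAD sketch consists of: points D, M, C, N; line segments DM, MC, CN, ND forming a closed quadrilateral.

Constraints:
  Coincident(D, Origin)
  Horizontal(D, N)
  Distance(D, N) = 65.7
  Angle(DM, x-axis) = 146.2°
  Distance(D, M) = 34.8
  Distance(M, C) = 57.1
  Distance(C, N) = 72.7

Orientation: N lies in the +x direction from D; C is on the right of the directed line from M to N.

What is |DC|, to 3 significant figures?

30.1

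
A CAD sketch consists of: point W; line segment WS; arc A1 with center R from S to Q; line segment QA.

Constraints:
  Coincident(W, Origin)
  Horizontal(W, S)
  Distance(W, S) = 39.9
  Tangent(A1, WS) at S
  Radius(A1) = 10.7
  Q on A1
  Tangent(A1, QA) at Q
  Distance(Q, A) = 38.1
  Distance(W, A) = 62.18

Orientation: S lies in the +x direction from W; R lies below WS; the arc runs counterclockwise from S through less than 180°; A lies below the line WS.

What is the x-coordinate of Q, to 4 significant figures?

29.40

Checks: ∠(RS, SW) = 90.00° ✓; |RS| = 10.70 ✓; |RQ| = 10.70 ✓; ∠(RQ, QA) = 90.00° ✓; |QA| = 38.10 ✓; |WA| = 62.18 ✓.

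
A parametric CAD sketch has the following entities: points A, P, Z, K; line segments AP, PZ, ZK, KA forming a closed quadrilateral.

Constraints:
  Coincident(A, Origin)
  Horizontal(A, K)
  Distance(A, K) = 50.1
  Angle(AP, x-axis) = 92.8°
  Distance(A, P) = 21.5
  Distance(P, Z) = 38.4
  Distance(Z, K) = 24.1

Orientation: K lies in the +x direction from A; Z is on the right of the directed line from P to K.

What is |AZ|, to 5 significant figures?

27.074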